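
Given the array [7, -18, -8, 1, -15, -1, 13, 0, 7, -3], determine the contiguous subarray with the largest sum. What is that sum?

Using Kadane's algorithm on [7, -18, -8, 1, -15, -1, 13, 0, 7, -3]:

Scanning through the array:
Position 1 (value -18): max_ending_here = -11, max_so_far = 7
Position 2 (value -8): max_ending_here = -8, max_so_far = 7
Position 3 (value 1): max_ending_here = 1, max_so_far = 7
Position 4 (value -15): max_ending_here = -14, max_so_far = 7
Position 5 (value -1): max_ending_here = -1, max_so_far = 7
Position 6 (value 13): max_ending_here = 13, max_so_far = 13
Position 7 (value 0): max_ending_here = 13, max_so_far = 13
Position 8 (value 7): max_ending_here = 20, max_so_far = 20
Position 9 (value -3): max_ending_here = 17, max_so_far = 20

Maximum subarray: [13, 0, 7]
Maximum sum: 20

The maximum subarray is [13, 0, 7] with sum 20. This subarray runs from index 6 to index 8.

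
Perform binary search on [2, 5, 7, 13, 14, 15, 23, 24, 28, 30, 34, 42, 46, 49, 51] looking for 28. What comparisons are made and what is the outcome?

Binary search for 28 in [2, 5, 7, 13, 14, 15, 23, 24, 28, 30, 34, 42, 46, 49, 51]:

lo=0, hi=14, mid=7, arr[mid]=24 -> 24 < 28, search right half
lo=8, hi=14, mid=11, arr[mid]=42 -> 42 > 28, search left half
lo=8, hi=10, mid=9, arr[mid]=30 -> 30 > 28, search left half
lo=8, hi=8, mid=8, arr[mid]=28 -> Found target at index 8!

Binary search finds 28 at index 8 after 4 comparisons. The search repeatedly halves the search space by comparing with the middle element.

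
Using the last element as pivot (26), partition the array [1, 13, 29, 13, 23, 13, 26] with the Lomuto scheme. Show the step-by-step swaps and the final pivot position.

Lomuto partition with pivot = 26:

Initial array: [1, 13, 29, 13, 23, 13, 26]

arr[0]=1 <= 26: swap with position 0, array becomes [1, 13, 29, 13, 23, 13, 26]
arr[1]=13 <= 26: swap with position 1, array becomes [1, 13, 29, 13, 23, 13, 26]
arr[2]=29 > 26: no swap
arr[3]=13 <= 26: swap with position 2, array becomes [1, 13, 13, 29, 23, 13, 26]
arr[4]=23 <= 26: swap with position 3, array becomes [1, 13, 13, 23, 29, 13, 26]
arr[5]=13 <= 26: swap with position 4, array becomes [1, 13, 13, 23, 13, 29, 26]

Place pivot at position 5: [1, 13, 13, 23, 13, 26, 29]
Pivot position: 5

After partitioning with pivot 26, the array becomes [1, 13, 13, 23, 13, 26, 29]. The pivot is placed at index 5. All elements to the left of the pivot are <= 26, and all elements to the right are > 26.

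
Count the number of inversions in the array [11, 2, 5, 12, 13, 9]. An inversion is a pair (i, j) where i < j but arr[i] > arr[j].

Finding inversions in [11, 2, 5, 12, 13, 9]:

(0, 1): arr[0]=11 > arr[1]=2
(0, 2): arr[0]=11 > arr[2]=5
(0, 5): arr[0]=11 > arr[5]=9
(3, 5): arr[3]=12 > arr[5]=9
(4, 5): arr[4]=13 > arr[5]=9

Total inversions: 5

The array has 5 inversion(s): (0,1), (0,2), (0,5), (3,5), (4,5). Each pair (i,j) satisfies i < j and arr[i] > arr[j].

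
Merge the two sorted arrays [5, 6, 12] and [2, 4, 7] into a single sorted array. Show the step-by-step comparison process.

Merging process:

Compare 5 vs 2: take 2 from right. Merged: [2]
Compare 5 vs 4: take 4 from right. Merged: [2, 4]
Compare 5 vs 7: take 5 from left. Merged: [2, 4, 5]
Compare 6 vs 7: take 6 from left. Merged: [2, 4, 5, 6]
Compare 12 vs 7: take 7 from right. Merged: [2, 4, 5, 6, 7]
Append remaining from left: [12]. Merged: [2, 4, 5, 6, 7, 12]

Final merged array: [2, 4, 5, 6, 7, 12]
Total comparisons: 5

The merged array is [2, 4, 5, 6, 7, 12], requiring 5 comparisons. The merge step runs in O(n) time where n is the total number of elements.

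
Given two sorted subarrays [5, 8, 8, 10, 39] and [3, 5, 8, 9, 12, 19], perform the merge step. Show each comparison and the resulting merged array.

Merging process:

Compare 5 vs 3: take 3 from right. Merged: [3]
Compare 5 vs 5: take 5 from left. Merged: [3, 5]
Compare 8 vs 5: take 5 from right. Merged: [3, 5, 5]
Compare 8 vs 8: take 8 from left. Merged: [3, 5, 5, 8]
Compare 8 vs 8: take 8 from left. Merged: [3, 5, 5, 8, 8]
Compare 10 vs 8: take 8 from right. Merged: [3, 5, 5, 8, 8, 8]
Compare 10 vs 9: take 9 from right. Merged: [3, 5, 5, 8, 8, 8, 9]
Compare 10 vs 12: take 10 from left. Merged: [3, 5, 5, 8, 8, 8, 9, 10]
Compare 39 vs 12: take 12 from right. Merged: [3, 5, 5, 8, 8, 8, 9, 10, 12]
Compare 39 vs 19: take 19 from right. Merged: [3, 5, 5, 8, 8, 8, 9, 10, 12, 19]
Append remaining from left: [39]. Merged: [3, 5, 5, 8, 8, 8, 9, 10, 12, 19, 39]

Final merged array: [3, 5, 5, 8, 8, 8, 9, 10, 12, 19, 39]
Total comparisons: 10

The merged array is [3, 5, 5, 8, 8, 8, 9, 10, 12, 19, 39], requiring 10 comparisons. The merge step runs in O(n) time where n is the total number of elements.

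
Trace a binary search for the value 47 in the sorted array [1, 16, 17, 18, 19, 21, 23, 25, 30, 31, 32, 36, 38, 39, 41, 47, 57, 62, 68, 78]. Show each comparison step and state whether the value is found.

Binary search for 47 in [1, 16, 17, 18, 19, 21, 23, 25, 30, 31, 32, 36, 38, 39, 41, 47, 57, 62, 68, 78]:

lo=0, hi=19, mid=9, arr[mid]=31 -> 31 < 47, search right half
lo=10, hi=19, mid=14, arr[mid]=41 -> 41 < 47, search right half
lo=15, hi=19, mid=17, arr[mid]=62 -> 62 > 47, search left half
lo=15, hi=16, mid=15, arr[mid]=47 -> Found target at index 15!

Binary search finds 47 at index 15 after 4 comparisons. The search repeatedly halves the search space by comparing with the middle element.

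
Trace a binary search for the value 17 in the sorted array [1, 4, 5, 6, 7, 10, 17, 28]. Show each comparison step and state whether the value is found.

Binary search for 17 in [1, 4, 5, 6, 7, 10, 17, 28]:

lo=0, hi=7, mid=3, arr[mid]=6 -> 6 < 17, search right half
lo=4, hi=7, mid=5, arr[mid]=10 -> 10 < 17, search right half
lo=6, hi=7, mid=6, arr[mid]=17 -> Found target at index 6!

Binary search finds 17 at index 6 after 3 comparisons. The search repeatedly halves the search space by comparing with the middle element.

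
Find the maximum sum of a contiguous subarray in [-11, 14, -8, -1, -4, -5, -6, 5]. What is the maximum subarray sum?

Using Kadane's algorithm on [-11, 14, -8, -1, -4, -5, -6, 5]:

Scanning through the array:
Position 1 (value 14): max_ending_here = 14, max_so_far = 14
Position 2 (value -8): max_ending_here = 6, max_so_far = 14
Position 3 (value -1): max_ending_here = 5, max_so_far = 14
Position 4 (value -4): max_ending_here = 1, max_so_far = 14
Position 5 (value -5): max_ending_here = -4, max_so_far = 14
Position 6 (value -6): max_ending_here = -6, max_so_far = 14
Position 7 (value 5): max_ending_here = 5, max_so_far = 14

Maximum subarray: [14]
Maximum sum: 14

The maximum subarray is [14] with sum 14. This subarray runs from index 1 to index 1.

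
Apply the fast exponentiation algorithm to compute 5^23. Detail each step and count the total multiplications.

Computing 5^23 by squaring (build up from 5^1; each line after the first costs one multiplication):

5^1 = 5
5^2 = (5^1)^2 = 5^2 = 25
5^4 = (5^2)^2 = 25^2 = 625
5^5 = 5 * 5^4 = 5 * 625 = 3125
5^10 = (5^5)^2 = 3125^2 = 9765625
5^11 = 5 * 5^10 = 5 * 9765625 = 48828125
5^22 = (5^11)^2 = 48828125^2 = 2384185791015625
5^23 = 5 * 5^22 = 5 * 2384185791015625 = 11920928955078125

Result: 11920928955078125
Multiplications needed: 7 (7 lines after 5^1)

5^23 = 11920928955078125. Using exponentiation by squaring, this requires 7 multiplications. The key idea: if the exponent is even, square the half-power; if odd, multiply by the base once.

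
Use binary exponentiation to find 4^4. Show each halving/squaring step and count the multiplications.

Computing 4^4 by squaring (build up from 4^1; each line after the first costs one multiplication):

4^1 = 4
4^2 = (4^1)^2 = 4^2 = 16
4^4 = (4^2)^2 = 16^2 = 256

Result: 256
Multiplications needed: 2 (2 lines after 4^1)

4^4 = 256. Using exponentiation by squaring, this requires 2 multiplications. The key idea: if the exponent is even, square the half-power; if odd, multiply by the base once.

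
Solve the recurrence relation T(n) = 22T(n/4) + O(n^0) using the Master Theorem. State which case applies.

Master Theorem for T(n) = 22T(n/4) + O(n^0):

a = 22, b = 4, c = 0
log_b(a) = log_4(22) = 2.2297

Case 1: c = 0 < log_4(22) = 2.2297
T(n) = O(n^(log_4 22))

For T(n) = 22T(n/4) + O(n^0): log_4(22) = 2.2297. This is Case 1 of the Master Theorem (c < log_b(a), work dominated by leaves), giving O(n^(log_4 22)).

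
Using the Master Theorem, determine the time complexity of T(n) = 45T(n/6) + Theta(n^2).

Master Theorem for T(n) = 45T(n/6) + O(n^2):

a = 45, b = 6, c = 2
log_b(a) = log_6(45) = 2.1245

Case 1: c = 2 < log_6(45) = 2.1245
T(n) = O(n^(log_6 45))

For T(n) = 45T(n/6) + O(n^2): log_6(45) = 2.1245. This is Case 1 of the Master Theorem (c < log_b(a), work dominated by leaves), giving O(n^(log_6 45)).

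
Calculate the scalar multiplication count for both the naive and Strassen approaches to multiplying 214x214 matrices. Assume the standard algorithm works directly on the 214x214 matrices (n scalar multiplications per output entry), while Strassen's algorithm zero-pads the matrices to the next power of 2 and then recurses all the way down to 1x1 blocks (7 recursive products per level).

Matrix multiplication for 214x214 matrices:

Strassen's algorithm requires power-of-2 dimensions. Pad 214x214 to 256x256 (next power of 2).

Standard algorithm: 214^3 = 9800344 multiplications
Strassen's algorithm: 7^(log2(256)) = 7^8 = 5764801 multiplications
Savings: 9800344 - 5764801 = 4035543 multiplications

Standard: 9800344 multiplications (214^3). Strassen: 5764801 multiplications (7^8, after padding to 256x256). Strassen reduces 8 recursive multiplications to 7 at each level.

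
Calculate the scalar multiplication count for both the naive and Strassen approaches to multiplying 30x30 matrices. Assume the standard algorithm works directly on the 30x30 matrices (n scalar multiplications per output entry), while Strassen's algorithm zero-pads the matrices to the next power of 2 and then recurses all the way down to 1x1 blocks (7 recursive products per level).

Matrix multiplication for 30x30 matrices:

Strassen's algorithm requires power-of-2 dimensions. Pad 30x30 to 32x32 (next power of 2).

Standard algorithm: 30^3 = 27000 multiplications
Strassen's algorithm: 7^(log2(32)) = 7^5 = 16807 multiplications
Savings: 27000 - 16807 = 10193 multiplications

Standard: 27000 multiplications (30^3). Strassen: 16807 multiplications (7^5, after padding to 32x32). Strassen reduces 8 recursive multiplications to 7 at each level.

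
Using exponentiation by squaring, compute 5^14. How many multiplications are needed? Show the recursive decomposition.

Computing 5^14 by squaring (build up from 5^1; each line after the first costs one multiplication):

5^1 = 5
5^2 = (5^1)^2 = 5^2 = 25
5^3 = 5 * 5^2 = 5 * 25 = 125
5^6 = (5^3)^2 = 125^2 = 15625
5^7 = 5 * 5^6 = 5 * 15625 = 78125
5^14 = (5^7)^2 = 78125^2 = 6103515625

Result: 6103515625
Multiplications needed: 5 (5 lines after 5^1)

5^14 = 6103515625. Using exponentiation by squaring, this requires 5 multiplications. The key idea: if the exponent is even, square the half-power; if odd, multiply by the base once.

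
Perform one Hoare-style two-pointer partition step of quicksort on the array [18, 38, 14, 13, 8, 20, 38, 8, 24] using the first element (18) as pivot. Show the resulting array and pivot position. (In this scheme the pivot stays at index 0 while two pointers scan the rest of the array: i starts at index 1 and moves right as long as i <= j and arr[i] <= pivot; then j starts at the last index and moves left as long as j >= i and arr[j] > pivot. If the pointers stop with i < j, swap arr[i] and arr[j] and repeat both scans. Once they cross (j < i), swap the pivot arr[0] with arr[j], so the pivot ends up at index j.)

Hoare-style two-pointer partition with pivot = 18:

Initial array: [18, 38, 14, 13, 8, 20, 38, 8, 24]

Pointers start at i = 1, j = 8.
i stops at index 1 (arr[1]=38 > 18), j stops at index 7 (arr[7]=8 <= 18): swap arr[1] and arr[7], array becomes [18, 8, 14, 13, 8, 20, 38, 38, 24]
i ends at 5, j ends at 4: the pointers have crossed (j < i), so scanning stops.

Swap pivot arr[0] with arr[4] to place pivot at position 4: [8, 8, 14, 13, 18, 20, 38, 38, 24]
Pivot position: 4

After partitioning with pivot 18, the array becomes [8, 8, 14, 13, 18, 20, 38, 38, 24]. The pivot is placed at index 4. All elements to the left of the pivot are <= 18, and all elements to the right are > 18.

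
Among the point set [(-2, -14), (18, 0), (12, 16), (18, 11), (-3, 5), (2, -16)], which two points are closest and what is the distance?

Computing all pairwise distances among 6 points:

d((-2, -14), (18, 0)) = 24.4131
d((-2, -14), (12, 16)) = 33.1059
d((-2, -14), (18, 11)) = 32.0156
d((-2, -14), (-3, 5)) = 19.0263
d((-2, -14), (2, -16)) = 4.4721 <-- minimum
d((18, 0), (12, 16)) = 17.088
d((18, 0), (18, 11)) = 11.0
d((18, 0), (-3, 5)) = 21.587
d((18, 0), (2, -16)) = 22.6274
d((12, 16), (18, 11)) = 7.8102
d((12, 16), (-3, 5)) = 18.6011
d((12, 16), (2, -16)) = 33.5261
d((18, 11), (-3, 5)) = 21.8403
d((18, 11), (2, -16)) = 31.3847
d((-3, 5), (2, -16)) = 21.587

Closest pair: (-2, -14) and (2, -16) with distance 4.4721

The closest pair is (-2, -14) and (2, -16) with Euclidean distance 4.4721. For 6 points, brute-force pairwise comparison is shown above. For large n, the divide-and-conquer algorithm (sort by x, recurse on halves, check the dividing strip) achieves O(n log n).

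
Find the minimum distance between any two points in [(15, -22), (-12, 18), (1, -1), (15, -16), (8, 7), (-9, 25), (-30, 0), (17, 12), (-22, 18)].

Computing all pairwise distances among 9 points:

d((15, -22), (-12, 18)) = 48.2597
d((15, -22), (1, -1)) = 25.2389
d((15, -22), (15, -16)) = 6.0 <-- minimum
d((15, -22), (8, 7)) = 29.8329
d((15, -22), (-9, 25)) = 52.7731
d((15, -22), (-30, 0)) = 50.0899
d((15, -22), (17, 12)) = 34.0588
d((15, -22), (-22, 18)) = 54.4885
d((-12, 18), (1, -1)) = 23.0217
d((-12, 18), (15, -16)) = 43.4166
d((-12, 18), (8, 7)) = 22.8254
d((-12, 18), (-9, 25)) = 7.6158
d((-12, 18), (-30, 0)) = 25.4558
d((-12, 18), (17, 12)) = 29.6142
d((-12, 18), (-22, 18)) = 10.0
d((1, -1), (15, -16)) = 20.5183
d((1, -1), (8, 7)) = 10.6301
d((1, -1), (-9, 25)) = 27.8568
d((1, -1), (-30, 0)) = 31.0161
d((1, -1), (17, 12)) = 20.6155
d((1, -1), (-22, 18)) = 29.8329
d((15, -16), (8, 7)) = 24.0416
d((15, -16), (-9, 25)) = 47.5079
d((15, -16), (-30, 0)) = 47.7598
d((15, -16), (17, 12)) = 28.0713
d((15, -16), (-22, 18)) = 50.2494
d((8, 7), (-9, 25)) = 24.7588
d((8, 7), (-30, 0)) = 38.6394
d((8, 7), (17, 12)) = 10.2956
d((8, 7), (-22, 18)) = 31.9531
d((-9, 25), (-30, 0)) = 32.6497
d((-9, 25), (17, 12)) = 29.0689
d((-9, 25), (-22, 18)) = 14.7648
d((-30, 0), (17, 12)) = 48.5077
d((-30, 0), (-22, 18)) = 19.6977
d((17, 12), (-22, 18)) = 39.4588

Closest pair: (15, -22) and (15, -16) with distance 6.0

The closest pair is (15, -22) and (15, -16) with Euclidean distance 6.0. For 9 points, brute-force pairwise comparison is shown above. For large n, the divide-and-conquer algorithm (sort by x, recurse on halves, check the dividing strip) achieves O(n log n).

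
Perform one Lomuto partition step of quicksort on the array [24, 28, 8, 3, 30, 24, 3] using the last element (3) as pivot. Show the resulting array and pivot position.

Lomuto partition with pivot = 3:

Initial array: [24, 28, 8, 3, 30, 24, 3]

arr[0]=24 > 3: no swap
arr[1]=28 > 3: no swap
arr[2]=8 > 3: no swap
arr[3]=3 <= 3: swap with position 0, array becomes [3, 28, 8, 24, 30, 24, 3]
arr[4]=30 > 3: no swap
arr[5]=24 > 3: no swap

Place pivot at position 1: [3, 3, 8, 24, 30, 24, 28]
Pivot position: 1

After partitioning with pivot 3, the array becomes [3, 3, 8, 24, 30, 24, 28]. The pivot is placed at index 1. All elements to the left of the pivot are <= 3, and all elements to the right are > 3.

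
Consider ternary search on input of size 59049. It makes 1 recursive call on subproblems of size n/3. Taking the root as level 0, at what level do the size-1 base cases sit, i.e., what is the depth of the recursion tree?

For divide and conquer with division factor 3:

Problem sizes at each level:
Level 0: 59049
Level 1: 19683
Level 2: 6561
Level 3: 2187
Level 4: 729
Level 5: 243
Level 6: 81
Level 7: 27
Level 8: 9
Level 9: 3
Level 10: 1

The root is level 0 and the size-1 base case is level 10 (the tree spans levels 0 through 10, i.e. 11 levels counting the root), so the depth is the number of divisions: log_3(59049) = 10

The recursion tree depth is log_3(59049) = 10. At each level, the problem size is divided by 3, so it takes 10 divisions to reduce to a base case of size 1. The algorithm makes 1 recursive call at each level.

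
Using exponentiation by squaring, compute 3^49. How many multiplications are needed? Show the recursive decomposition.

Computing 3^49 by squaring (build up from 3^1; each line after the first costs one multiplication):

3^1 = 3
3^2 = (3^1)^2 = 3^2 = 9
3^3 = 3 * 3^2 = 3 * 9 = 27
3^6 = (3^3)^2 = 27^2 = 729
3^12 = (3^6)^2 = 729^2 = 531441
3^24 = (3^12)^2 = 531441^2 = 282429536481
3^48 = (3^24)^2 = 282429536481^2 = 79766443076872509863361
3^49 = 3 * 3^48 = 3 * 79766443076872509863361 = 239299329230617529590083

Result: 239299329230617529590083
Multiplications needed: 7 (7 lines after 3^1)

3^49 = 239299329230617529590083. Using exponentiation by squaring, this requires 7 multiplications. The key idea: if the exponent is even, square the half-power; if odd, multiply by the base once.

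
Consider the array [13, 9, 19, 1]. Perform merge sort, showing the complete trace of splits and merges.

Merge sort trace:

Split: [13, 9, 19, 1] -> [13, 9] and [19, 1]
  Split: [13, 9] -> [13] and [9]
  Merge: [13] + [9] -> [9, 13]
  Split: [19, 1] -> [19] and [1]
  Merge: [19] + [1] -> [1, 19]
Merge: [9, 13] + [1, 19] -> [1, 9, 13, 19]

Final sorted array: [1, 9, 13, 19]

The merge sort proceeds by recursively splitting the array and merging sorted halves.
After all merges, the sorted array is [1, 9, 13, 19].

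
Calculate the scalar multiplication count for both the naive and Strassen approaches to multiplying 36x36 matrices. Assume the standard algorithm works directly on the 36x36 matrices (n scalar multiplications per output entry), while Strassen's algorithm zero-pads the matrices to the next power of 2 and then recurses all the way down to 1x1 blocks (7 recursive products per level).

Matrix multiplication for 36x36 matrices:

Strassen's algorithm requires power-of-2 dimensions. Pad 36x36 to 64x64 (next power of 2).

Standard algorithm: 36^3 = 46656 multiplications
Strassen's algorithm: 7^(log2(64)) = 7^6 = 117649 multiplications
Difference: 46656 - 117649 = -70993 (Strassen uses MORE here due to padding overhead — for small or just-over-power-of-2 n, padding can outweigh the per-level savings)

Standard: 46656 multiplications (36^3). Strassen: 117649 multiplications (7^6, after padding to 64x64). Strassen reduces 8 recursive multiplications to 7 at each level.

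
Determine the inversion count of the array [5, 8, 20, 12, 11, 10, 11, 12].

Finding inversions in [5, 8, 20, 12, 11, 10, 11, 12]:

(2, 3): arr[2]=20 > arr[3]=12
(2, 4): arr[2]=20 > arr[4]=11
(2, 5): arr[2]=20 > arr[5]=10
(2, 6): arr[2]=20 > arr[6]=11
(2, 7): arr[2]=20 > arr[7]=12
(3, 4): arr[3]=12 > arr[4]=11
(3, 5): arr[3]=12 > arr[5]=10
(3, 6): arr[3]=12 > arr[6]=11
(4, 5): arr[4]=11 > arr[5]=10

Total inversions: 9

The array has 9 inversion(s): (2,3), (2,4), (2,5), (2,6), (2,7), (3,4), (3,5), (3,6), (4,5). Each pair (i,j) satisfies i < j and arr[i] > arr[j].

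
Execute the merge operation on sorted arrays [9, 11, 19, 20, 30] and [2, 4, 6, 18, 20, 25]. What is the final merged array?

Merging process:

Compare 9 vs 2: take 2 from right. Merged: [2]
Compare 9 vs 4: take 4 from right. Merged: [2, 4]
Compare 9 vs 6: take 6 from right. Merged: [2, 4, 6]
Compare 9 vs 18: take 9 from left. Merged: [2, 4, 6, 9]
Compare 11 vs 18: take 11 from left. Merged: [2, 4, 6, 9, 11]
Compare 19 vs 18: take 18 from right. Merged: [2, 4, 6, 9, 11, 18]
Compare 19 vs 20: take 19 from left. Merged: [2, 4, 6, 9, 11, 18, 19]
Compare 20 vs 20: take 20 from left. Merged: [2, 4, 6, 9, 11, 18, 19, 20]
Compare 30 vs 20: take 20 from right. Merged: [2, 4, 6, 9, 11, 18, 19, 20, 20]
Compare 30 vs 25: take 25 from right. Merged: [2, 4, 6, 9, 11, 18, 19, 20, 20, 25]
Append remaining from left: [30]. Merged: [2, 4, 6, 9, 11, 18, 19, 20, 20, 25, 30]

Final merged array: [2, 4, 6, 9, 11, 18, 19, 20, 20, 25, 30]
Total comparisons: 10

The merged array is [2, 4, 6, 9, 11, 18, 19, 20, 20, 25, 30], requiring 10 comparisons. The merge step runs in O(n) time where n is the total number of elements.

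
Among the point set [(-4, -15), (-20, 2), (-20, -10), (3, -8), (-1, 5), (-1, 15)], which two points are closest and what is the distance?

Computing all pairwise distances among 6 points:

d((-4, -15), (-20, 2)) = 23.3452
d((-4, -15), (-20, -10)) = 16.7631
d((-4, -15), (3, -8)) = 9.8995 <-- minimum
d((-4, -15), (-1, 5)) = 20.2237
d((-4, -15), (-1, 15)) = 30.1496
d((-20, 2), (-20, -10)) = 12.0
d((-20, 2), (3, -8)) = 25.0799
d((-20, 2), (-1, 5)) = 19.2354
d((-20, 2), (-1, 15)) = 23.0217
d((-20, -10), (3, -8)) = 23.0868
d((-20, -10), (-1, 5)) = 24.2074
d((-20, -10), (-1, 15)) = 31.4006
d((3, -8), (-1, 5)) = 13.6015
d((3, -8), (-1, 15)) = 23.3452
d((-1, 5), (-1, 15)) = 10.0

Closest pair: (-4, -15) and (3, -8) with distance 9.8995

The closest pair is (-4, -15) and (3, -8) with Euclidean distance 9.8995. For 6 points, brute-force pairwise comparison is shown above. For large n, the divide-and-conquer algorithm (sort by x, recurse on halves, check the dividing strip) achieves O(n log n).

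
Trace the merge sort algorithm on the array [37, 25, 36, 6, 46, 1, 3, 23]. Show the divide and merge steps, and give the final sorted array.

Merge sort trace:

Split: [37, 25, 36, 6, 46, 1, 3, 23] -> [37, 25, 36, 6] and [46, 1, 3, 23]
  Split: [37, 25, 36, 6] -> [37, 25] and [36, 6]
    Split: [37, 25] -> [37] and [25]
    Merge: [37] + [25] -> [25, 37]
    Split: [36, 6] -> [36] and [6]
    Merge: [36] + [6] -> [6, 36]
  Merge: [25, 37] + [6, 36] -> [6, 25, 36, 37]
  Split: [46, 1, 3, 23] -> [46, 1] and [3, 23]
    Split: [46, 1] -> [46] and [1]
    Merge: [46] + [1] -> [1, 46]
    Split: [3, 23] -> [3] and [23]
    Merge: [3] + [23] -> [3, 23]
  Merge: [1, 46] + [3, 23] -> [1, 3, 23, 46]
Merge: [6, 25, 36, 37] + [1, 3, 23, 46] -> [1, 3, 6, 23, 25, 36, 37, 46]

Final sorted array: [1, 3, 6, 23, 25, 36, 37, 46]

The merge sort proceeds by recursively splitting the array and merging sorted halves.
After all merges, the sorted array is [1, 3, 6, 23, 25, 36, 37, 46].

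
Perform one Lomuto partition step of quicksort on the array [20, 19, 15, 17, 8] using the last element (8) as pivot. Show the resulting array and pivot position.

Lomuto partition with pivot = 8:

Initial array: [20, 19, 15, 17, 8]

arr[0]=20 > 8: no swap
arr[1]=19 > 8: no swap
arr[2]=15 > 8: no swap
arr[3]=17 > 8: no swap

Place pivot at position 0: [8, 19, 15, 17, 20]
Pivot position: 0

After partitioning with pivot 8, the array becomes [8, 19, 15, 17, 20]. The pivot is placed at index 0. All elements to the left of the pivot are <= 8, and all elements to the right are > 8.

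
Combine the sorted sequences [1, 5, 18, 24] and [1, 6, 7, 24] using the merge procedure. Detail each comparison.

Merging process:

Compare 1 vs 1: take 1 from left. Merged: [1]
Compare 5 vs 1: take 1 from right. Merged: [1, 1]
Compare 5 vs 6: take 5 from left. Merged: [1, 1, 5]
Compare 18 vs 6: take 6 from right. Merged: [1, 1, 5, 6]
Compare 18 vs 7: take 7 from right. Merged: [1, 1, 5, 6, 7]
Compare 18 vs 24: take 18 from left. Merged: [1, 1, 5, 6, 7, 18]
Compare 24 vs 24: take 24 from left. Merged: [1, 1, 5, 6, 7, 18, 24]
Append remaining from right: [24]. Merged: [1, 1, 5, 6, 7, 18, 24, 24]

Final merged array: [1, 1, 5, 6, 7, 18, 24, 24]
Total comparisons: 7

The merged array is [1, 1, 5, 6, 7, 18, 24, 24], requiring 7 comparisons. The merge step runs in O(n) time where n is the total number of elements.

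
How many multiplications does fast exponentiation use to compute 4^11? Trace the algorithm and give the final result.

Computing 4^11 by squaring (build up from 4^1; each line after the first costs one multiplication):

4^1 = 4
4^2 = (4^1)^2 = 4^2 = 16
4^4 = (4^2)^2 = 16^2 = 256
4^5 = 4 * 4^4 = 4 * 256 = 1024
4^10 = (4^5)^2 = 1024^2 = 1048576
4^11 = 4 * 4^10 = 4 * 1048576 = 4194304

Result: 4194304
Multiplications needed: 5 (5 lines after 4^1)

4^11 = 4194304. Using exponentiation by squaring, this requires 5 multiplications. The key idea: if the exponent is even, square the half-power; if odd, multiply by the base once.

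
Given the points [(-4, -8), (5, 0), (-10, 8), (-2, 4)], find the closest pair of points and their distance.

Computing all pairwise distances among 4 points:

d((-4, -8), (5, 0)) = 12.0416
d((-4, -8), (-10, 8)) = 17.088
d((-4, -8), (-2, 4)) = 12.1655
d((5, 0), (-10, 8)) = 17.0
d((5, 0), (-2, 4)) = 8.0623 <-- minimum
d((-10, 8), (-2, 4)) = 8.9443

Closest pair: (5, 0) and (-2, 4) with distance 8.0623

The closest pair is (5, 0) and (-2, 4) with Euclidean distance 8.0623. For 4 points, brute-force pairwise comparison is shown above. For large n, the divide-and-conquer algorithm (sort by x, recurse on halves, check the dividing strip) achieves O(n log n).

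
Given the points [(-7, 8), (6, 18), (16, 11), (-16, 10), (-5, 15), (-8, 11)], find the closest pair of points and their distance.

Computing all pairwise distances among 6 points:

d((-7, 8), (6, 18)) = 16.4012
d((-7, 8), (16, 11)) = 23.1948
d((-7, 8), (-16, 10)) = 9.2195
d((-7, 8), (-5, 15)) = 7.2801
d((-7, 8), (-8, 11)) = 3.1623 <-- minimum
d((6, 18), (16, 11)) = 12.2066
d((6, 18), (-16, 10)) = 23.4094
d((6, 18), (-5, 15)) = 11.4018
d((6, 18), (-8, 11)) = 15.6525
d((16, 11), (-16, 10)) = 32.0156
d((16, 11), (-5, 15)) = 21.3776
d((16, 11), (-8, 11)) = 24.0
d((-16, 10), (-5, 15)) = 12.083
d((-16, 10), (-8, 11)) = 8.0623
d((-5, 15), (-8, 11)) = 5.0

Closest pair: (-7, 8) and (-8, 11) with distance 3.1623

The closest pair is (-7, 8) and (-8, 11) with Euclidean distance 3.1623. For 6 points, brute-force pairwise comparison is shown above. For large n, the divide-and-conquer algorithm (sort by x, recurse on halves, check the dividing strip) achieves O(n log n).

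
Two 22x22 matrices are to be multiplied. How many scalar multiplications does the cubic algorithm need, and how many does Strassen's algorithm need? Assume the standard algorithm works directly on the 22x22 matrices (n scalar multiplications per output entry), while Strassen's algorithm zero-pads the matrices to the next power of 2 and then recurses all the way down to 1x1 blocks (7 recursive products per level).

Matrix multiplication for 22x22 matrices:

Strassen's algorithm requires power-of-2 dimensions. Pad 22x22 to 32x32 (next power of 2).

Standard algorithm: 22^3 = 10648 multiplications
Strassen's algorithm: 7^(log2(32)) = 7^5 = 16807 multiplications
Difference: 10648 - 16807 = -6159 (Strassen uses MORE here due to padding overhead — for small or just-over-power-of-2 n, padding can outweigh the per-level savings)

Standard: 10648 multiplications (22^3). Strassen: 16807 multiplications (7^5, after padding to 32x32). Strassen reduces 8 recursive multiplications to 7 at each level.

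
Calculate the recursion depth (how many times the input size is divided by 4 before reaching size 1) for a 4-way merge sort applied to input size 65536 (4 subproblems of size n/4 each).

For divide and conquer with division factor 4:

Problem sizes at each level:
Level 0: 65536
Level 1: 16384
Level 2: 4096
Level 3: 1024
Level 4: 256
Level 5: 64
Level 6: 16
Level 7: 4
Level 8: 1

The root is level 0 and the size-1 base case is level 8 (the tree spans levels 0 through 8, i.e. 9 levels counting the root), so the depth is the number of divisions: log_4(65536) = 8

The recursion tree depth is log_4(65536) = 8. At each level, the problem size is divided by 4, so it takes 8 divisions to reduce to a base case of size 1. The algorithm makes 4 recursive calls at each level.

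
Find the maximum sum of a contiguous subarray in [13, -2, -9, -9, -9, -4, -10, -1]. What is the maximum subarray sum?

Using Kadane's algorithm on [13, -2, -9, -9, -9, -4, -10, -1]:

Scanning through the array:
Position 1 (value -2): max_ending_here = 11, max_so_far = 13
Position 2 (value -9): max_ending_here = 2, max_so_far = 13
Position 3 (value -9): max_ending_here = -7, max_so_far = 13
Position 4 (value -9): max_ending_here = -9, max_so_far = 13
Position 5 (value -4): max_ending_here = -4, max_so_far = 13
Position 6 (value -10): max_ending_here = -10, max_so_far = 13
Position 7 (value -1): max_ending_here = -1, max_so_far = 13

Maximum subarray: [13]
Maximum sum: 13

The maximum subarray is [13] with sum 13. This subarray runs from index 0 to index 0.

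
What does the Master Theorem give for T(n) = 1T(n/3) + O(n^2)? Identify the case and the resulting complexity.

Master Theorem for T(n) = 1T(n/3) + O(n^2):

a = 1, b = 3, c = 2
log_b(a) = log_3(1) = 0.0000

Case 3: c = 2 > log_3(1) = 0.0000
T(n) = O(n^2) = O(n^2)

For T(n) = 1T(n/3) + O(n^2): log_3(1) = 0.0000. This is Case 3 of the Master Theorem (c > log_b(a), work dominated by root), giving O(n^2).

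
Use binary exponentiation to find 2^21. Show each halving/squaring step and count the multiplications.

Computing 2^21 by squaring (build up from 2^1; each line after the first costs one multiplication):

2^1 = 2
2^2 = (2^1)^2 = 2^2 = 4
2^4 = (2^2)^2 = 4^2 = 16
2^5 = 2 * 2^4 = 2 * 16 = 32
2^10 = (2^5)^2 = 32^2 = 1024
2^20 = (2^10)^2 = 1024^2 = 1048576
2^21 = 2 * 2^20 = 2 * 1048576 = 2097152

Result: 2097152
Multiplications needed: 6 (6 lines after 2^1)

2^21 = 2097152. Using exponentiation by squaring, this requires 6 multiplications. The key idea: if the exponent is even, square the half-power; if odd, multiply by the base once.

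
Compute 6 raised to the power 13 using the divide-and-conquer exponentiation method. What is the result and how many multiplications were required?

Computing 6^13 by squaring (build up from 6^1; each line after the first costs one multiplication):

6^1 = 6
6^2 = (6^1)^2 = 6^2 = 36
6^3 = 6 * 6^2 = 6 * 36 = 216
6^6 = (6^3)^2 = 216^2 = 46656
6^12 = (6^6)^2 = 46656^2 = 2176782336
6^13 = 6 * 6^12 = 6 * 2176782336 = 13060694016

Result: 13060694016
Multiplications needed: 5 (5 lines after 6^1)

6^13 = 13060694016. Using exponentiation by squaring, this requires 5 multiplications. The key idea: if the exponent is even, square the half-power; if odd, multiply by the base once.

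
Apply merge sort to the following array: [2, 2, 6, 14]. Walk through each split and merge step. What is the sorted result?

Merge sort trace:

Split: [2, 2, 6, 14] -> [2, 2] and [6, 14]
  Split: [2, 2] -> [2] and [2]
  Merge: [2] + [2] -> [2, 2]
  Split: [6, 14] -> [6] and [14]
  Merge: [6] + [14] -> [6, 14]
Merge: [2, 2] + [6, 14] -> [2, 2, 6, 14]

Final sorted array: [2, 2, 6, 14]

The merge sort proceeds by recursively splitting the array and merging sorted halves.
After all merges, the sorted array is [2, 2, 6, 14].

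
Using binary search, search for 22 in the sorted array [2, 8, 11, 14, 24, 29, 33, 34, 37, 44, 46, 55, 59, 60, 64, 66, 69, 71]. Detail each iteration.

Binary search for 22 in [2, 8, 11, 14, 24, 29, 33, 34, 37, 44, 46, 55, 59, 60, 64, 66, 69, 71]:

lo=0, hi=17, mid=8, arr[mid]=37 -> 37 > 22, search left half
lo=0, hi=7, mid=3, arr[mid]=14 -> 14 < 22, search right half
lo=4, hi=7, mid=5, arr[mid]=29 -> 29 > 22, search left half
lo=4, hi=4, mid=4, arr[mid]=24 -> 24 > 22, search left half
lo=4 > hi=3, target 22 not found

Binary search determines that 22 is not in the array after 4 comparisons. The search space was exhausted without finding the target.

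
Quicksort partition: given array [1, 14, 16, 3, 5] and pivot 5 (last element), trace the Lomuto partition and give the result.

Lomuto partition with pivot = 5:

Initial array: [1, 14, 16, 3, 5]

arr[0]=1 <= 5: swap with position 0, array becomes [1, 14, 16, 3, 5]
arr[1]=14 > 5: no swap
arr[2]=16 > 5: no swap
arr[3]=3 <= 5: swap with position 1, array becomes [1, 3, 16, 14, 5]

Place pivot at position 2: [1, 3, 5, 14, 16]
Pivot position: 2

After partitioning with pivot 5, the array becomes [1, 3, 5, 14, 16]. The pivot is placed at index 2. All elements to the left of the pivot are <= 5, and all elements to the right are > 5.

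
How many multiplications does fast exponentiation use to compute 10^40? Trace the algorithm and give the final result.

Computing 10^40 by squaring (build up from 10^1; each line after the first costs one multiplication):

10^1 = 10
10^2 = (10^1)^2 = 10^2 = 100
10^4 = (10^2)^2 = 100^2 = 10000
10^5 = 10 * 10^4 = 10 * 10000 = 100000
10^10 = (10^5)^2 = 100000^2 = 10000000000
10^20 = (10^10)^2 = 10000000000^2 = 100000000000000000000
10^40 = (10^20)^2 = 100000000000000000000^2 = 10000000000000000000000000000000000000000

Result: 10000000000000000000000000000000000000000
Multiplications needed: 6 (6 lines after 10^1)

10^40 = 10000000000000000000000000000000000000000. Using exponentiation by squaring, this requires 6 multiplications. The key idea: if the exponent is even, square the half-power; if odd, multiply by the base once.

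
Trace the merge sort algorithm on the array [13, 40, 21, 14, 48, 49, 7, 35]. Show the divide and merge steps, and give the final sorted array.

Merge sort trace:

Split: [13, 40, 21, 14, 48, 49, 7, 35] -> [13, 40, 21, 14] and [48, 49, 7, 35]
  Split: [13, 40, 21, 14] -> [13, 40] and [21, 14]
    Split: [13, 40] -> [13] and [40]
    Merge: [13] + [40] -> [13, 40]
    Split: [21, 14] -> [21] and [14]
    Merge: [21] + [14] -> [14, 21]
  Merge: [13, 40] + [14, 21] -> [13, 14, 21, 40]
  Split: [48, 49, 7, 35] -> [48, 49] and [7, 35]
    Split: [48, 49] -> [48] and [49]
    Merge: [48] + [49] -> [48, 49]
    Split: [7, 35] -> [7] and [35]
    Merge: [7] + [35] -> [7, 35]
  Merge: [48, 49] + [7, 35] -> [7, 35, 48, 49]
Merge: [13, 14, 21, 40] + [7, 35, 48, 49] -> [7, 13, 14, 21, 35, 40, 48, 49]

Final sorted array: [7, 13, 14, 21, 35, 40, 48, 49]

The merge sort proceeds by recursively splitting the array and merging sorted halves.
After all merges, the sorted array is [7, 13, 14, 21, 35, 40, 48, 49].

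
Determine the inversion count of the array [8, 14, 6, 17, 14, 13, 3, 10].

Finding inversions in [8, 14, 6, 17, 14, 13, 3, 10]:

(0, 2): arr[0]=8 > arr[2]=6
(0, 6): arr[0]=8 > arr[6]=3
(1, 2): arr[1]=14 > arr[2]=6
(1, 5): arr[1]=14 > arr[5]=13
(1, 6): arr[1]=14 > arr[6]=3
(1, 7): arr[1]=14 > arr[7]=10
(2, 6): arr[2]=6 > arr[6]=3
(3, 4): arr[3]=17 > arr[4]=14
(3, 5): arr[3]=17 > arr[5]=13
(3, 6): arr[3]=17 > arr[6]=3
(3, 7): arr[3]=17 > arr[7]=10
(4, 5): arr[4]=14 > arr[5]=13
(4, 6): arr[4]=14 > arr[6]=3
(4, 7): arr[4]=14 > arr[7]=10
(5, 6): arr[5]=13 > arr[6]=3
(5, 7): arr[5]=13 > arr[7]=10

Total inversions: 16

The array has 16 inversion(s): (0,2), (0,6), (1,2), (1,5), (1,6), (1,7), (2,6), (3,4), (3,5), (3,6), (3,7), (4,5), (4,6), (4,7), (5,6), (5,7). Each pair (i,j) satisfies i < j and arr[i] > arr[j].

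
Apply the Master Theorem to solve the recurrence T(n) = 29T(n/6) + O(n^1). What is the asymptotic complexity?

Master Theorem for T(n) = 29T(n/6) + O(n^1):

a = 29, b = 6, c = 1
log_b(a) = log_6(29) = 1.8793

Case 1: c = 1 < log_6(29) = 1.8793
T(n) = O(n^(log_6 29))

For T(n) = 29T(n/6) + O(n^1): log_6(29) = 1.8793. This is Case 1 of the Master Theorem (c < log_b(a), work dominated by leaves), giving O(n^(log_6 29)).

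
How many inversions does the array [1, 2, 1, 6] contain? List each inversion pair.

Finding inversions in [1, 2, 1, 6]:

(1, 2): arr[1]=2 > arr[2]=1

Total inversions: 1

The array has 1 inversion(s): (1,2). Each pair (i,j) satisfies i < j and arr[i] > arr[j].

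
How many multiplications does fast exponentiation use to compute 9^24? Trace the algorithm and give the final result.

Computing 9^24 by squaring (build up from 9^1; each line after the first costs one multiplication):

9^1 = 9
9^2 = (9^1)^2 = 9^2 = 81
9^3 = 9 * 9^2 = 9 * 81 = 729
9^6 = (9^3)^2 = 729^2 = 531441
9^12 = (9^6)^2 = 531441^2 = 282429536481
9^24 = (9^12)^2 = 282429536481^2 = 79766443076872509863361

Result: 79766443076872509863361
Multiplications needed: 5 (5 lines after 9^1)

9^24 = 79766443076872509863361. Using exponentiation by squaring, this requires 5 multiplications. The key idea: if the exponent is even, square the half-power; if odd, multiply by the base once.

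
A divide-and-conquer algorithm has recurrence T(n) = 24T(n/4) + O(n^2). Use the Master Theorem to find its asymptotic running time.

Master Theorem for T(n) = 24T(n/4) + O(n^2):

a = 24, b = 4, c = 2
log_b(a) = log_4(24) = 2.2925

Case 1: c = 2 < log_4(24) = 2.2925
T(n) = O(n^(log_4 24))

For T(n) = 24T(n/4) + O(n^2): log_4(24) = 2.2925. This is Case 1 of the Master Theorem (c < log_b(a), work dominated by leaves), giving O(n^(log_4 24)).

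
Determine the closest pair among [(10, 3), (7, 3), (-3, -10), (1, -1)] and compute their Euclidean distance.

Computing all pairwise distances among 4 points:

d((10, 3), (7, 3)) = 3.0 <-- minimum
d((10, 3), (-3, -10)) = 18.3848
d((10, 3), (1, -1)) = 9.8489
d((7, 3), (-3, -10)) = 16.4012
d((7, 3), (1, -1)) = 7.2111
d((-3, -10), (1, -1)) = 9.8489

Closest pair: (10, 3) and (7, 3) with distance 3.0

The closest pair is (10, 3) and (7, 3) with Euclidean distance 3.0. For 4 points, brute-force pairwise comparison is shown above. For large n, the divide-and-conquer algorithm (sort by x, recurse on halves, check the dividing strip) achieves O(n log n).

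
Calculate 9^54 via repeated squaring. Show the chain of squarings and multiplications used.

Computing 9^54 by squaring (build up from 9^1; each line after the first costs one multiplication):

9^1 = 9
9^2 = (9^1)^2 = 9^2 = 81
9^3 = 9 * 9^2 = 9 * 81 = 729
9^6 = (9^3)^2 = 729^2 = 531441
9^12 = (9^6)^2 = 531441^2 = 282429536481
9^13 = 9 * 9^12 = 9 * 282429536481 = 2541865828329
9^26 = (9^13)^2 = 2541865828329^2 = 6461081889226673298932241
9^27 = 9 * 9^26 = 9 * 6461081889226673298932241 = 58149737003040059690390169
9^54 = (9^27)^2 = 58149737003040059690390169^2 = 3381391913522726342930221472392241170198527451848561

Result: 3381391913522726342930221472392241170198527451848561
Multiplications needed: 8 (8 lines after 9^1)

9^54 = 3381391913522726342930221472392241170198527451848561. Using exponentiation by squaring, this requires 8 multiplications. The key idea: if the exponent is even, square the half-power; if odd, multiply by the base once.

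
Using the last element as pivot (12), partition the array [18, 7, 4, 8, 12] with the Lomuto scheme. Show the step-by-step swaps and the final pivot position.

Lomuto partition with pivot = 12:

Initial array: [18, 7, 4, 8, 12]

arr[0]=18 > 12: no swap
arr[1]=7 <= 12: swap with position 0, array becomes [7, 18, 4, 8, 12]
arr[2]=4 <= 12: swap with position 1, array becomes [7, 4, 18, 8, 12]
arr[3]=8 <= 12: swap with position 2, array becomes [7, 4, 8, 18, 12]

Place pivot at position 3: [7, 4, 8, 12, 18]
Pivot position: 3

After partitioning with pivot 12, the array becomes [7, 4, 8, 12, 18]. The pivot is placed at index 3. All elements to the left of the pivot are <= 12, and all elements to the right are > 12.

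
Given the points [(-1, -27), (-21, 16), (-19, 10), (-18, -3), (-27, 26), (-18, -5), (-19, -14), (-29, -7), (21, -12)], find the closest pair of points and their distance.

Computing all pairwise distances among 9 points:

d((-1, -27), (-21, 16)) = 47.4236
d((-1, -27), (-19, 10)) = 41.1461
d((-1, -27), (-18, -3)) = 29.4109
d((-1, -27), (-27, 26)) = 59.0339
d((-1, -27), (-18, -5)) = 27.8029
d((-1, -27), (-19, -14)) = 22.2036
d((-1, -27), (-29, -7)) = 34.4093
d((-1, -27), (21, -12)) = 26.6271
d((-21, 16), (-19, 10)) = 6.3246
d((-21, 16), (-18, -3)) = 19.2354
d((-21, 16), (-27, 26)) = 11.6619
d((-21, 16), (-18, -5)) = 21.2132
d((-21, 16), (-19, -14)) = 30.0666
d((-21, 16), (-29, -7)) = 24.3516
d((-21, 16), (21, -12)) = 50.4777
d((-19, 10), (-18, -3)) = 13.0384
d((-19, 10), (-27, 26)) = 17.8885
d((-19, 10), (-18, -5)) = 15.0333
d((-19, 10), (-19, -14)) = 24.0
d((-19, 10), (-29, -7)) = 19.7231
d((-19, 10), (21, -12)) = 45.6508
d((-18, -3), (-27, 26)) = 30.3645
d((-18, -3), (-18, -5)) = 2.0 <-- minimum
d((-18, -3), (-19, -14)) = 11.0454
d((-18, -3), (-29, -7)) = 11.7047
d((-18, -3), (21, -12)) = 40.025
d((-27, 26), (-18, -5)) = 32.28
d((-27, 26), (-19, -14)) = 40.7922
d((-27, 26), (-29, -7)) = 33.0606
d((-27, 26), (21, -12)) = 61.2209
d((-18, -5), (-19, -14)) = 9.0554
d((-18, -5), (-29, -7)) = 11.1803
d((-18, -5), (21, -12)) = 39.6232
d((-19, -14), (-29, -7)) = 12.2066
d((-19, -14), (21, -12)) = 40.05
d((-29, -7), (21, -12)) = 50.2494

Closest pair: (-18, -3) and (-18, -5) with distance 2.0

The closest pair is (-18, -3) and (-18, -5) with Euclidean distance 2.0. For 9 points, brute-force pairwise comparison is shown above. For large n, the divide-and-conquer algorithm (sort by x, recurse on halves, check the dividing strip) achieves O(n log n).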